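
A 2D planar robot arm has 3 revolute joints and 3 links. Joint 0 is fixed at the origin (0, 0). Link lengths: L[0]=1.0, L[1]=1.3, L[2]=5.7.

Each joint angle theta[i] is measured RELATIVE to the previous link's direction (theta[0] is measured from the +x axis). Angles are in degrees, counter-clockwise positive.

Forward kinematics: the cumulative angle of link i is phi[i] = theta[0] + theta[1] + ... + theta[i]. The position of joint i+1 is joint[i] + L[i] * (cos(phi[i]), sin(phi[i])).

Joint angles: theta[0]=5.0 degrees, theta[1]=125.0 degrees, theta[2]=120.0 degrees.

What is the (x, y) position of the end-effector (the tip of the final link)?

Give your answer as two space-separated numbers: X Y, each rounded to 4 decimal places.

joint[0] = (0.0000, 0.0000)  (base)
link 0: phi[0] = 5 = 5 deg
  cos(5 deg) = 0.9962, sin(5 deg) = 0.0872
  joint[1] = (0.0000, 0.0000) + 1 * (0.9962, 0.0872) = (0.0000 + 0.9962, 0.0000 + 0.0872) = (0.9962, 0.0872)
link 1: phi[1] = 5 + 125 = 130 deg
  cos(130 deg) = -0.6428, sin(130 deg) = 0.7660
  joint[2] = (0.9962, 0.0872) + 1.3 * (-0.6428, 0.7660) = (0.9962 + -0.8356, 0.0872 + 0.9959) = (0.1606, 1.0830)
link 2: phi[2] = 5 + 125 + 120 = 250 deg
  cos(250 deg) = -0.3420, sin(250 deg) = -0.9397
  joint[3] = (0.1606, 1.0830) + 5.7 * (-0.3420, -0.9397) = (0.1606 + -1.9495, 1.0830 + -5.3562) = (-1.7889, -4.2732)
End effector: (-1.7889, -4.2732)

Answer: -1.7889 -4.2732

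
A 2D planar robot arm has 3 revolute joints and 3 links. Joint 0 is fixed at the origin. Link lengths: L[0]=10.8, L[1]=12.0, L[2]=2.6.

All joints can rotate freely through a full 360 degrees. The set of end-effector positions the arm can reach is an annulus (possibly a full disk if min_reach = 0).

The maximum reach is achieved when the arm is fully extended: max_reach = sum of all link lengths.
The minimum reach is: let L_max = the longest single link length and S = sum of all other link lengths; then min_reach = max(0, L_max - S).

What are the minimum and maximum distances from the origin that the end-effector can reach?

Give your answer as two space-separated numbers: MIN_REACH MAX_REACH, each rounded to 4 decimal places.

Answer: 0.0000 25.4000

Derivation:
Link lengths: [10.8, 12.0, 2.6]
max_reach = 10.8 + 12 + 2.6 = 25.4
L_max = max([10.8, 12.0, 2.6]) = 12
S (sum of others) = 25.4 - 12 = 13.4
min_reach = max(0, 12 - 13.4) = max(0, -1.4) = 0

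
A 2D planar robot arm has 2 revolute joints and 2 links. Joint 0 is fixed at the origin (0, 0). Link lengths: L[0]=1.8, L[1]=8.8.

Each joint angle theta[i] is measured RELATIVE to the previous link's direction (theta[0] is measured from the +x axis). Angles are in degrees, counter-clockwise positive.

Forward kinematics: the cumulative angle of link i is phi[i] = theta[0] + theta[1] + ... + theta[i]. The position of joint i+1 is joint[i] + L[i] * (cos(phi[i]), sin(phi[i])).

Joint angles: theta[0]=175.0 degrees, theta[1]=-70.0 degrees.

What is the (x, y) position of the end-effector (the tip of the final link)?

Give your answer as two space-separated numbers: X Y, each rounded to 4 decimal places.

joint[0] = (0.0000, 0.0000)  (base)
link 0: phi[0] = 175 = 175 deg
  cos(175 deg) = -0.9962, sin(175 deg) = 0.0872
  joint[1] = (0.0000, 0.0000) + 1.8 * (-0.9962, 0.0872) = (0.0000 + -1.7932, 0.0000 + 0.1569) = (-1.7932, 0.1569)
link 1: phi[1] = 175 + -70 = 105 deg
  cos(105 deg) = -0.2588, sin(105 deg) = 0.9659
  joint[2] = (-1.7932, 0.1569) + 8.8 * (-0.2588, 0.9659) = (-1.7932 + -2.2776, 0.1569 + 8.5001) = (-4.0708, 8.6570)
End effector: (-4.0708, 8.6570)

Answer: -4.0708 8.6570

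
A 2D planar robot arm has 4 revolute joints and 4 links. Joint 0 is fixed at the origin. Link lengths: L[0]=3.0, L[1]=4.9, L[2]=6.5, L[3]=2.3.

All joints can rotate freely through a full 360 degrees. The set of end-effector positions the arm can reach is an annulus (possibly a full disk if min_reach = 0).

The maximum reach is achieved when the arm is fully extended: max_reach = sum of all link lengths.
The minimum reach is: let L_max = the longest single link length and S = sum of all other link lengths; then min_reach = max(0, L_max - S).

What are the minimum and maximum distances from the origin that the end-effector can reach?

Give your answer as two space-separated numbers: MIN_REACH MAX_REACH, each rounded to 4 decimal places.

Link lengths: [3.0, 4.9, 6.5, 2.3]
max_reach = 3 + 4.9 + 6.5 + 2.3 = 16.7
L_max = max([3.0, 4.9, 6.5, 2.3]) = 6.5
S (sum of others) = 16.7 - 6.5 = 10.2
min_reach = max(0, 6.5 - 10.2) = max(0, -3.7) = 0

Answer: 0.0000 16.7000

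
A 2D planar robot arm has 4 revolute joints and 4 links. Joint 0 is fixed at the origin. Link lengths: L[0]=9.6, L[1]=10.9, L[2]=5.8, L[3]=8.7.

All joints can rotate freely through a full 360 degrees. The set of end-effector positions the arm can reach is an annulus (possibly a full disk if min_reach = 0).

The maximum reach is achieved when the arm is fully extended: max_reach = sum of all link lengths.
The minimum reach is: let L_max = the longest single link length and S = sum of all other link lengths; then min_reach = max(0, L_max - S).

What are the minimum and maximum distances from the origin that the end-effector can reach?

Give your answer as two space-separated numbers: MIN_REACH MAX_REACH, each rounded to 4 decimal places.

Link lengths: [9.6, 10.9, 5.8, 8.7]
max_reach = 9.6 + 10.9 + 5.8 + 8.7 = 35
L_max = max([9.6, 10.9, 5.8, 8.7]) = 10.9
S (sum of others) = 35 - 10.9 = 24.1
min_reach = max(0, 10.9 - 24.1) = max(0, -13.2) = 0

Answer: 0.0000 35.0000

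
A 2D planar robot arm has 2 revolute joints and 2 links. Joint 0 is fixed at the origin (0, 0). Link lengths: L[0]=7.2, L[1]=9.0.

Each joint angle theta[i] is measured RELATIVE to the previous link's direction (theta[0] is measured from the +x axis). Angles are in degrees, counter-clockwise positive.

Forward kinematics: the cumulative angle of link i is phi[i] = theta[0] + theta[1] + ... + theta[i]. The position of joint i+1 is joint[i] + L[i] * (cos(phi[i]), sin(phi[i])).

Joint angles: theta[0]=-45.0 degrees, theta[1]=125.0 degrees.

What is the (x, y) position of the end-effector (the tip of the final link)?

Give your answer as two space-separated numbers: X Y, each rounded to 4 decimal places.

joint[0] = (0.0000, 0.0000)  (base)
link 0: phi[0] = -45 = -45 deg
  cos(-45 deg) = 0.7071, sin(-45 deg) = -0.7071
  joint[1] = (0.0000, 0.0000) + 7.2 * (0.7071, -0.7071) = (0.0000 + 5.0912, 0.0000 + -5.0912) = (5.0912, -5.0912)
link 1: phi[1] = -45 + 125 = 80 deg
  cos(80 deg) = 0.1736, sin(80 deg) = 0.9848
  joint[2] = (5.0912, -5.0912) + 9 * (0.1736, 0.9848) = (5.0912 + 1.5628, -5.0912 + 8.8633) = (6.6540, 3.7721)
End effector: (6.6540, 3.7721)

Answer: 6.6540 3.7721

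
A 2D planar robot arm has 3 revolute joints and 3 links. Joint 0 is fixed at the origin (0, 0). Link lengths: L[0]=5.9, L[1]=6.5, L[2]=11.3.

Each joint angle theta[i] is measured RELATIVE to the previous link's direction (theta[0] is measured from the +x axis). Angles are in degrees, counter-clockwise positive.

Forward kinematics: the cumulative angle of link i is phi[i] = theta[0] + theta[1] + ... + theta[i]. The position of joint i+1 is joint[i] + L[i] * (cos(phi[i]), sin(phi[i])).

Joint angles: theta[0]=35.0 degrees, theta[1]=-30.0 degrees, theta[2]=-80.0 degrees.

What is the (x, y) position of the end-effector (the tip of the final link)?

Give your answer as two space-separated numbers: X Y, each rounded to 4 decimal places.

joint[0] = (0.0000, 0.0000)  (base)
link 0: phi[0] = 35 = 35 deg
  cos(35 deg) = 0.8192, sin(35 deg) = 0.5736
  joint[1] = (0.0000, 0.0000) + 5.9 * (0.8192, 0.5736) = (0.0000 + 4.8330, 0.0000 + 3.3841) = (4.8330, 3.3841)
link 1: phi[1] = 35 + -30 = 5 deg
  cos(5 deg) = 0.9962, sin(5 deg) = 0.0872
  joint[2] = (4.8330, 3.3841) + 6.5 * (0.9962, 0.0872) = (4.8330 + 6.4753, 3.3841 + 0.5665) = (11.3083, 3.9506)
link 2: phi[2] = 35 + -30 + -80 = -75 deg
  cos(-75 deg) = 0.2588, sin(-75 deg) = -0.9659
  joint[3] = (11.3083, 3.9506) + 11.3 * (0.2588, -0.9659) = (11.3083 + 2.9247, 3.9506 + -10.9150) = (14.2329, -6.9643)
End effector: (14.2329, -6.9643)

Answer: 14.2329 -6.9643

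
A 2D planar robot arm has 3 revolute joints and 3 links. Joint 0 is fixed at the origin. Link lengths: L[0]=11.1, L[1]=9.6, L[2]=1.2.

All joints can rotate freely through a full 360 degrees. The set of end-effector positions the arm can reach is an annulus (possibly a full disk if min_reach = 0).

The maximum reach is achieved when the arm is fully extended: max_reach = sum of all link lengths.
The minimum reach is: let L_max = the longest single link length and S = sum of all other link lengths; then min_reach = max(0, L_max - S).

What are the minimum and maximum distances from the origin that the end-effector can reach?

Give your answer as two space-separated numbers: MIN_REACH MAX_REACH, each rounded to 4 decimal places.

Answer: 0.3000 21.9000

Derivation:
Link lengths: [11.1, 9.6, 1.2]
max_reach = 11.1 + 9.6 + 1.2 = 21.9
L_max = max([11.1, 9.6, 1.2]) = 11.1
S (sum of others) = 21.9 - 11.1 = 10.8
min_reach = max(0, 11.1 - 10.8) = max(0, 0.3) = 0.3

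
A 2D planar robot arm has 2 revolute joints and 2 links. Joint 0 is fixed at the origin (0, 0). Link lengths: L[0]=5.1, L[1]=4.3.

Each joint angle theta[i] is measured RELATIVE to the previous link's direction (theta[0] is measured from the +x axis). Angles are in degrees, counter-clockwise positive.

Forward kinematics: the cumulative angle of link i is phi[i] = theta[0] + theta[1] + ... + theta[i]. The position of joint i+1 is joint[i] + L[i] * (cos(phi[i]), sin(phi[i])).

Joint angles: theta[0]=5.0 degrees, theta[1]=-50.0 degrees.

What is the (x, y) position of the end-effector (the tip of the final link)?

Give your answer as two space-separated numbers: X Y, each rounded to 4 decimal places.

joint[0] = (0.0000, 0.0000)  (base)
link 0: phi[0] = 5 = 5 deg
  cos(5 deg) = 0.9962, sin(5 deg) = 0.0872
  joint[1] = (0.0000, 0.0000) + 5.1 * (0.9962, 0.0872) = (0.0000 + 5.0806, 0.0000 + 0.4445) = (5.0806, 0.4445)
link 1: phi[1] = 5 + -50 = -45 deg
  cos(-45 deg) = 0.7071, sin(-45 deg) = -0.7071
  joint[2] = (5.0806, 0.4445) + 4.3 * (0.7071, -0.7071) = (5.0806 + 3.0406, 0.4445 + -3.0406) = (8.1212, -2.5961)
End effector: (8.1212, -2.5961)

Answer: 8.1212 -2.5961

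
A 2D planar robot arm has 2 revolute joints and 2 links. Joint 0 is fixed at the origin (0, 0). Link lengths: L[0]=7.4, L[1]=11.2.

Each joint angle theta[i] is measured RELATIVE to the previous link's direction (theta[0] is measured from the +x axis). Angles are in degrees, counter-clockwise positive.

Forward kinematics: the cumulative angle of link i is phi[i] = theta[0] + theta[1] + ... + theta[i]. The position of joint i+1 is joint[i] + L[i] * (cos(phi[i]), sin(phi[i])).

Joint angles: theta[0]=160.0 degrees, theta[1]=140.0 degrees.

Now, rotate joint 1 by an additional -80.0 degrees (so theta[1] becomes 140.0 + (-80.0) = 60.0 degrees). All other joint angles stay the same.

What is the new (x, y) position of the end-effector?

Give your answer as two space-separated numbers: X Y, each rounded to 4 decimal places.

Answer: -15.5334 -4.6683

Derivation:
joint[0] = (0.0000, 0.0000)  (base)
link 0: phi[0] = 160 = 160 deg
  cos(160 deg) = -0.9397, sin(160 deg) = 0.3420
  joint[1] = (0.0000, 0.0000) + 7.4 * (-0.9397, 0.3420) = (0.0000 + -6.9537, 0.0000 + 2.5309) = (-6.9537, 2.5309)
link 1: phi[1] = 160 + 60 = 220 deg
  cos(220 deg) = -0.7660, sin(220 deg) = -0.6428
  joint[2] = (-6.9537, 2.5309) + 11.2 * (-0.7660, -0.6428) = (-6.9537 + -8.5797, 2.5309 + -7.1992) = (-15.5334, -4.6683)
End effector: (-15.5334, -4.6683)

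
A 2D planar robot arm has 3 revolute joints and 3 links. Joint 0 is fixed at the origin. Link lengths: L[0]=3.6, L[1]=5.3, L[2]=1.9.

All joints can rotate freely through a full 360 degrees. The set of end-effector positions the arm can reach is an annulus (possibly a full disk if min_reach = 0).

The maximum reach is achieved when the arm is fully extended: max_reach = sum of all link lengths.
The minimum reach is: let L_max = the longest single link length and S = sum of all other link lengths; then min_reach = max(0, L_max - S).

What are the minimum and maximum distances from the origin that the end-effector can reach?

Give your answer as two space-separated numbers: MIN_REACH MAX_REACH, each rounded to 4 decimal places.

Answer: 0.0000 10.8000

Derivation:
Link lengths: [3.6, 5.3, 1.9]
max_reach = 3.6 + 5.3 + 1.9 = 10.8
L_max = max([3.6, 5.3, 1.9]) = 5.3
S (sum of others) = 10.8 - 5.3 = 5.5
min_reach = max(0, 5.3 - 5.5) = max(0, -0.2) = 0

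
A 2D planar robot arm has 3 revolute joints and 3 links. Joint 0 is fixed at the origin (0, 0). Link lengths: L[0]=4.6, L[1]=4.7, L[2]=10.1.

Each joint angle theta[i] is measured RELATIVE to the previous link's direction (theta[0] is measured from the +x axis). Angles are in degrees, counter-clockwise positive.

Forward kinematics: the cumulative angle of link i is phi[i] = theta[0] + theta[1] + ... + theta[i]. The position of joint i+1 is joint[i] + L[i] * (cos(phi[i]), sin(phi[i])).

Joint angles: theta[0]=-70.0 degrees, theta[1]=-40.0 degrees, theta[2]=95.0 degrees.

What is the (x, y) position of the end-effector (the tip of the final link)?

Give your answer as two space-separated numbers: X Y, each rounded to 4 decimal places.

joint[0] = (0.0000, 0.0000)  (base)
link 0: phi[0] = -70 = -70 deg
  cos(-70 deg) = 0.3420, sin(-70 deg) = -0.9397
  joint[1] = (0.0000, 0.0000) + 4.6 * (0.3420, -0.9397) = (0.0000 + 1.5733, 0.0000 + -4.3226) = (1.5733, -4.3226)
link 1: phi[1] = -70 + -40 = -110 deg
  cos(-110 deg) = -0.3420, sin(-110 deg) = -0.9397
  joint[2] = (1.5733, -4.3226) + 4.7 * (-0.3420, -0.9397) = (1.5733 + -1.6075, -4.3226 + -4.4166) = (-0.0342, -8.7391)
link 2: phi[2] = -70 + -40 + 95 = -15 deg
  cos(-15 deg) = 0.9659, sin(-15 deg) = -0.2588
  joint[3] = (-0.0342, -8.7391) + 10.1 * (0.9659, -0.2588) = (-0.0342 + 9.7559, -8.7391 + -2.6141) = (9.7216, -11.3532)
End effector: (9.7216, -11.3532)

Answer: 9.7216 -11.3532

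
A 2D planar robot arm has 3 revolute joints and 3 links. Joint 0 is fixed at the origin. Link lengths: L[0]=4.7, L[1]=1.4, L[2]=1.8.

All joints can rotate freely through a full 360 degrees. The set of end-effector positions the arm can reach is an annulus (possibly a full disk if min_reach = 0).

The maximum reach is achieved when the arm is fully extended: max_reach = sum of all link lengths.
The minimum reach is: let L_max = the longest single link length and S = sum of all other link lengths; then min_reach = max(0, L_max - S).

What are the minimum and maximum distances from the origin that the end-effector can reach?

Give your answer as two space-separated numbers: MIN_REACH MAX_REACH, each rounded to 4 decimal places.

Answer: 1.5000 7.9000

Derivation:
Link lengths: [4.7, 1.4, 1.8]
max_reach = 4.7 + 1.4 + 1.8 = 7.9
L_max = max([4.7, 1.4, 1.8]) = 4.7
S (sum of others) = 7.9 - 4.7 = 3.2
min_reach = max(0, 4.7 - 3.2) = max(0, 1.5) = 1.5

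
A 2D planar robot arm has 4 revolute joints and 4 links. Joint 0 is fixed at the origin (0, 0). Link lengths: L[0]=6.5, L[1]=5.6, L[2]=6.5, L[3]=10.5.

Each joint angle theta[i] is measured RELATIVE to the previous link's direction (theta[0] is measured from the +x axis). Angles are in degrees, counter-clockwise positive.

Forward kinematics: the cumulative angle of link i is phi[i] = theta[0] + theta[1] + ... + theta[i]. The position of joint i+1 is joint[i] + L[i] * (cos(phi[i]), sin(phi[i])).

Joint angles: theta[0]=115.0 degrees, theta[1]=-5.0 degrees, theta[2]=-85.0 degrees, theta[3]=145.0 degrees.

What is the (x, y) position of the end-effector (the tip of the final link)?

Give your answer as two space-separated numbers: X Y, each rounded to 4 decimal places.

Answer: -9.1118 15.7236

Derivation:
joint[0] = (0.0000, 0.0000)  (base)
link 0: phi[0] = 115 = 115 deg
  cos(115 deg) = -0.4226, sin(115 deg) = 0.9063
  joint[1] = (0.0000, 0.0000) + 6.5 * (-0.4226, 0.9063) = (0.0000 + -2.7470, 0.0000 + 5.8910) = (-2.7470, 5.8910)
link 1: phi[1] = 115 + -5 = 110 deg
  cos(110 deg) = -0.3420, sin(110 deg) = 0.9397
  joint[2] = (-2.7470, 5.8910) + 5.6 * (-0.3420, 0.9397) = (-2.7470 + -1.9153, 5.8910 + 5.2623) = (-4.6623, 11.1533)
link 2: phi[2] = 115 + -5 + -85 = 25 deg
  cos(25 deg) = 0.9063, sin(25 deg) = 0.4226
  joint[3] = (-4.6623, 11.1533) + 6.5 * (0.9063, 0.4226) = (-4.6623 + 5.8910, 11.1533 + 2.7470) = (1.2287, 13.9003)
link 3: phi[3] = 115 + -5 + -85 + 145 = 170 deg
  cos(170 deg) = -0.9848, sin(170 deg) = 0.1736
  joint[4] = (1.2287, 13.9003) + 10.5 * (-0.9848, 0.1736) = (1.2287 + -10.3405, 13.9003 + 1.8233) = (-9.1118, 15.7236)
End effector: (-9.1118, 15.7236)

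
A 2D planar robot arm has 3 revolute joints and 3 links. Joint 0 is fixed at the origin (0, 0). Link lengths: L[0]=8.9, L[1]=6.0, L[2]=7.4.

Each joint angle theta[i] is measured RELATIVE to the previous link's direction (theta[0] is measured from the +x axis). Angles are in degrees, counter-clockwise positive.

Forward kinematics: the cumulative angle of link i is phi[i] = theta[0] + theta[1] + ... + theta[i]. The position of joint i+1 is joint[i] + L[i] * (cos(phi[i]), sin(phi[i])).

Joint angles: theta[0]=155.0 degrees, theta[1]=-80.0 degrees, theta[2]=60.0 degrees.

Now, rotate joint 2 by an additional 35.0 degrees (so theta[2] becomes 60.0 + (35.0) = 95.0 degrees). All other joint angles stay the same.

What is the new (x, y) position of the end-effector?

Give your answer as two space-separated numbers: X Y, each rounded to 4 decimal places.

Answer: -13.8008 10.8419

Derivation:
joint[0] = (0.0000, 0.0000)  (base)
link 0: phi[0] = 155 = 155 deg
  cos(155 deg) = -0.9063, sin(155 deg) = 0.4226
  joint[1] = (0.0000, 0.0000) + 8.9 * (-0.9063, 0.4226) = (0.0000 + -8.0661, 0.0000 + 3.7613) = (-8.0661, 3.7613)
link 1: phi[1] = 155 + -80 = 75 deg
  cos(75 deg) = 0.2588, sin(75 deg) = 0.9659
  joint[2] = (-8.0661, 3.7613) + 6 * (0.2588, 0.9659) = (-8.0661 + 1.5529, 3.7613 + 5.7956) = (-6.5132, 9.5569)
link 2: phi[2] = 155 + -80 + 95 = 170 deg
  cos(170 deg) = -0.9848, sin(170 deg) = 0.1736
  joint[3] = (-6.5132, 9.5569) + 7.4 * (-0.9848, 0.1736) = (-6.5132 + -7.2876, 9.5569 + 1.2850) = (-13.8008, 10.8419)
End effector: (-13.8008, 10.8419)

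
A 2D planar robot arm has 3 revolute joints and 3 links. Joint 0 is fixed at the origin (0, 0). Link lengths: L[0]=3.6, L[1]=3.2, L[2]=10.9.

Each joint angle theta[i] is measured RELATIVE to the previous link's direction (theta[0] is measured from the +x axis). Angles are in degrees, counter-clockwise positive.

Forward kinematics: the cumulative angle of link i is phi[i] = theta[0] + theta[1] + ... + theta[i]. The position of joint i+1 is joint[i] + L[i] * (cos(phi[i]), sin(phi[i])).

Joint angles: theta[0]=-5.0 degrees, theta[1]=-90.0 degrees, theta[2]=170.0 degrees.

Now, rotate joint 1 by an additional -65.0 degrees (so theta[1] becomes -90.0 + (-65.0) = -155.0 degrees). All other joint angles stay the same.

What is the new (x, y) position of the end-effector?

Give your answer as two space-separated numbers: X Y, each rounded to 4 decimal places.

joint[0] = (0.0000, 0.0000)  (base)
link 0: phi[0] = -5 = -5 deg
  cos(-5 deg) = 0.9962, sin(-5 deg) = -0.0872
  joint[1] = (0.0000, 0.0000) + 3.6 * (0.9962, -0.0872) = (0.0000 + 3.5863, 0.0000 + -0.3138) = (3.5863, -0.3138)
link 1: phi[1] = -5 + -155 = -160 deg
  cos(-160 deg) = -0.9397, sin(-160 deg) = -0.3420
  joint[2] = (3.5863, -0.3138) + 3.2 * (-0.9397, -0.3420) = (3.5863 + -3.0070, -0.3138 + -1.0945) = (0.5793, -1.4082)
link 2: phi[2] = -5 + -155 + 170 = 10 deg
  cos(10 deg) = 0.9848, sin(10 deg) = 0.1736
  joint[3] = (0.5793, -1.4082) + 10.9 * (0.9848, 0.1736) = (0.5793 + 10.7344, -1.4082 + 1.8928) = (11.3137, 0.4845)
End effector: (11.3137, 0.4845)

Answer: 11.3137 0.4845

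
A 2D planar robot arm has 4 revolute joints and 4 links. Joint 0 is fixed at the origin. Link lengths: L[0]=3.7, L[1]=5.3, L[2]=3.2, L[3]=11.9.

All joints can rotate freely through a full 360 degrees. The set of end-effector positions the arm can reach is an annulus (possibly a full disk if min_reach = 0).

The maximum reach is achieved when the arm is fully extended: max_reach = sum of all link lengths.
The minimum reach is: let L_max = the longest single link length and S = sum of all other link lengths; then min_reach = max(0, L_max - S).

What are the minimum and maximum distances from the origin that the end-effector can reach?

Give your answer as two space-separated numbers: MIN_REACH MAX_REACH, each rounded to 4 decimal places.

Answer: 0.0000 24.1000

Derivation:
Link lengths: [3.7, 5.3, 3.2, 11.9]
max_reach = 3.7 + 5.3 + 3.2 + 11.9 = 24.1
L_max = max([3.7, 5.3, 3.2, 11.9]) = 11.9
S (sum of others) = 24.1 - 11.9 = 12.2
min_reach = max(0, 11.9 - 12.2) = max(0, -0.3) = 0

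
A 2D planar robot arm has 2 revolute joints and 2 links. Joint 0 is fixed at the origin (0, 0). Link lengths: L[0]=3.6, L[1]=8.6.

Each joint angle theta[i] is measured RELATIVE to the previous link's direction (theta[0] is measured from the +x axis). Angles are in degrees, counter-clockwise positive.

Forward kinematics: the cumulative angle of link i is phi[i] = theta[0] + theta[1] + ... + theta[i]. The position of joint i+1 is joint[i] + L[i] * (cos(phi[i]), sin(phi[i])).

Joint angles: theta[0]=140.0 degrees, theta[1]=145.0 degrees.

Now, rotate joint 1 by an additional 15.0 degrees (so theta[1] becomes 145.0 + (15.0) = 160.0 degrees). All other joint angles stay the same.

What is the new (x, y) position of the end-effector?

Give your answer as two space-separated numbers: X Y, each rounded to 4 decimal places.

joint[0] = (0.0000, 0.0000)  (base)
link 0: phi[0] = 140 = 140 deg
  cos(140 deg) = -0.7660, sin(140 deg) = 0.6428
  joint[1] = (0.0000, 0.0000) + 3.6 * (-0.7660, 0.6428) = (0.0000 + -2.7578, 0.0000 + 2.3140) = (-2.7578, 2.3140)
link 1: phi[1] = 140 + 160 = 300 deg
  cos(300 deg) = 0.5000, sin(300 deg) = -0.8660
  joint[2] = (-2.7578, 2.3140) + 8.6 * (0.5000, -0.8660) = (-2.7578 + 4.3000, 2.3140 + -7.4478) = (1.5422, -5.1338)
End effector: (1.5422, -5.1338)

Answer: 1.5422 -5.1338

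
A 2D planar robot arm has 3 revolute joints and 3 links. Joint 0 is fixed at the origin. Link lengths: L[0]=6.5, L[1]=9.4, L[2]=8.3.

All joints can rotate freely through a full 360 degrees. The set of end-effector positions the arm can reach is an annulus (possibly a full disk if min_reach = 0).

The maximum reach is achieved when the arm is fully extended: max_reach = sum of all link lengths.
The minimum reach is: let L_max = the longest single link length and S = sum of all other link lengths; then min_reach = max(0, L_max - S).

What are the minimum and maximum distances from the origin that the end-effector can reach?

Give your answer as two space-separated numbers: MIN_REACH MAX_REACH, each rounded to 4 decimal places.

Answer: 0.0000 24.2000

Derivation:
Link lengths: [6.5, 9.4, 8.3]
max_reach = 6.5 + 9.4 + 8.3 = 24.2
L_max = max([6.5, 9.4, 8.3]) = 9.4
S (sum of others) = 24.2 - 9.4 = 14.8
min_reach = max(0, 9.4 - 14.8) = max(0, -5.4) = 0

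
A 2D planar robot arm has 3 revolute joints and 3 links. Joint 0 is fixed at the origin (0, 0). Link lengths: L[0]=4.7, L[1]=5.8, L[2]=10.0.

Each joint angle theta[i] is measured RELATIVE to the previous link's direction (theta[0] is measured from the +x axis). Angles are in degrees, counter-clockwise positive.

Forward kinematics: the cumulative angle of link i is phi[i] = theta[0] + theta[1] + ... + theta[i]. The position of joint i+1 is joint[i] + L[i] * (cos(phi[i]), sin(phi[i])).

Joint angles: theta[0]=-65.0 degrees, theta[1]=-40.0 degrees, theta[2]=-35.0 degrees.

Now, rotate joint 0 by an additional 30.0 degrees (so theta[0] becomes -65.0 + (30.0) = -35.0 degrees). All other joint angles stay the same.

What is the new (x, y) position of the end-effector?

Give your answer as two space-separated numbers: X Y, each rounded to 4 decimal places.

Answer: 1.9310 -17.6951

Derivation:
joint[0] = (0.0000, 0.0000)  (base)
link 0: phi[0] = -35 = -35 deg
  cos(-35 deg) = 0.8192, sin(-35 deg) = -0.5736
  joint[1] = (0.0000, 0.0000) + 4.7 * (0.8192, -0.5736) = (0.0000 + 3.8500, 0.0000 + -2.6958) = (3.8500, -2.6958)
link 1: phi[1] = -35 + -40 = -75 deg
  cos(-75 deg) = 0.2588, sin(-75 deg) = -0.9659
  joint[2] = (3.8500, -2.6958) + 5.8 * (0.2588, -0.9659) = (3.8500 + 1.5012, -2.6958 + -5.6024) = (5.3512, -8.2982)
link 2: phi[2] = -35 + -40 + -35 = -110 deg
  cos(-110 deg) = -0.3420, sin(-110 deg) = -0.9397
  joint[3] = (5.3512, -8.2982) + 10 * (-0.3420, -0.9397) = (5.3512 + -3.4202, -8.2982 + -9.3969) = (1.9310, -17.6951)
End effector: (1.9310, -17.6951)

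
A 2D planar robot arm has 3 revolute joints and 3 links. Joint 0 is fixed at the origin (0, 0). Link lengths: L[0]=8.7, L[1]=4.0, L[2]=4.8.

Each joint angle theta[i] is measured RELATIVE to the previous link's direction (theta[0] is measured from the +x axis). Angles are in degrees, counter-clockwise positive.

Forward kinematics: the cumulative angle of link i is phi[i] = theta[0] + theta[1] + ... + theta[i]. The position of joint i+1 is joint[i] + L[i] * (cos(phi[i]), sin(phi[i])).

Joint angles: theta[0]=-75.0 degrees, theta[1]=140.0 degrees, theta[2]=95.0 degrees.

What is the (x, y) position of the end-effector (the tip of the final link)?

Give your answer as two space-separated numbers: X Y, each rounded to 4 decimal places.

Answer: -0.5683 -3.1366

Derivation:
joint[0] = (0.0000, 0.0000)  (base)
link 0: phi[0] = -75 = -75 deg
  cos(-75 deg) = 0.2588, sin(-75 deg) = -0.9659
  joint[1] = (0.0000, 0.0000) + 8.7 * (0.2588, -0.9659) = (0.0000 + 2.2517, 0.0000 + -8.4036) = (2.2517, -8.4036)
link 1: phi[1] = -75 + 140 = 65 deg
  cos(65 deg) = 0.4226, sin(65 deg) = 0.9063
  joint[2] = (2.2517, -8.4036) + 4 * (0.4226, 0.9063) = (2.2517 + 1.6905, -8.4036 + 3.6252) = (3.9422, -4.7783)
link 2: phi[2] = -75 + 140 + 95 = 160 deg
  cos(160 deg) = -0.9397, sin(160 deg) = 0.3420
  joint[3] = (3.9422, -4.7783) + 4.8 * (-0.9397, 0.3420) = (3.9422 + -4.5105, -4.7783 + 1.6417) = (-0.5683, -3.1366)
End effector: (-0.5683, -3.1366)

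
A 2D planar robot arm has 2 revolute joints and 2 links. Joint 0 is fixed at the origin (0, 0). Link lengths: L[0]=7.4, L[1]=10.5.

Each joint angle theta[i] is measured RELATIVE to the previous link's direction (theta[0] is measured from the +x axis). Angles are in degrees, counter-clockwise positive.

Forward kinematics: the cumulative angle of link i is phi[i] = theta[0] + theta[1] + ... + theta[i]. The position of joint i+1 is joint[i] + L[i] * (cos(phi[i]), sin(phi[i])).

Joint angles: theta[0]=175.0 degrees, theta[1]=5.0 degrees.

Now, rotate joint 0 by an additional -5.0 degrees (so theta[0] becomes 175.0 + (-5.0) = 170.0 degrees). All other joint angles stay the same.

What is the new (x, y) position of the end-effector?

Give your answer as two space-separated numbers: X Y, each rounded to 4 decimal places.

Answer: -17.7476 2.2001

Derivation:
joint[0] = (0.0000, 0.0000)  (base)
link 0: phi[0] = 170 = 170 deg
  cos(170 deg) = -0.9848, sin(170 deg) = 0.1736
  joint[1] = (0.0000, 0.0000) + 7.4 * (-0.9848, 0.1736) = (0.0000 + -7.2876, 0.0000 + 1.2850) = (-7.2876, 1.2850)
link 1: phi[1] = 170 + 5 = 175 deg
  cos(175 deg) = -0.9962, sin(175 deg) = 0.0872
  joint[2] = (-7.2876, 1.2850) + 10.5 * (-0.9962, 0.0872) = (-7.2876 + -10.4600, 1.2850 + 0.9151) = (-17.7476, 2.2001)
End effector: (-17.7476, 2.2001)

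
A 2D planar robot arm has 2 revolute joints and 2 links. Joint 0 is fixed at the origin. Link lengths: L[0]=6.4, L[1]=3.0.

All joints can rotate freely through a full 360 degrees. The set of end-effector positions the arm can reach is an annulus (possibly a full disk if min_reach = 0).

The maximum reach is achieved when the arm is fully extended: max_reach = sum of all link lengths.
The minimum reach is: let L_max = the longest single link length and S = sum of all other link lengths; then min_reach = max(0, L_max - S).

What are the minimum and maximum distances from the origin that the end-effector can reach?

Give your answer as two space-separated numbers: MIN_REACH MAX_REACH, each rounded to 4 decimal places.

Answer: 3.4000 9.4000

Derivation:
Link lengths: [6.4, 3.0]
max_reach = 6.4 + 3 = 9.4
L_max = max([6.4, 3.0]) = 6.4
S (sum of others) = 9.4 - 6.4 = 3
min_reach = max(0, 6.4 - 3) = max(0, 3.4) = 3.4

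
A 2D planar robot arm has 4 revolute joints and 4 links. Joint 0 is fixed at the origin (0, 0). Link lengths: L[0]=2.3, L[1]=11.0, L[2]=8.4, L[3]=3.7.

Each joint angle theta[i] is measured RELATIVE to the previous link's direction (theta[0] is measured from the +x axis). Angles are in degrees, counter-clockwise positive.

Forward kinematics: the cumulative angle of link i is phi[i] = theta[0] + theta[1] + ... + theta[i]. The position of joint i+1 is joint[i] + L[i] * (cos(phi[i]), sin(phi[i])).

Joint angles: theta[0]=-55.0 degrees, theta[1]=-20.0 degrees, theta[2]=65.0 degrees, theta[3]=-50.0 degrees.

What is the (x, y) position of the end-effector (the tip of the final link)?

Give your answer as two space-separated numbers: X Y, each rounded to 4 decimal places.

joint[0] = (0.0000, 0.0000)  (base)
link 0: phi[0] = -55 = -55 deg
  cos(-55 deg) = 0.5736, sin(-55 deg) = -0.8192
  joint[1] = (0.0000, 0.0000) + 2.3 * (0.5736, -0.8192) = (0.0000 + 1.3192, 0.0000 + -1.8840) = (1.3192, -1.8840)
link 1: phi[1] = -55 + -20 = -75 deg
  cos(-75 deg) = 0.2588, sin(-75 deg) = -0.9659
  joint[2] = (1.3192, -1.8840) + 11 * (0.2588, -0.9659) = (1.3192 + 2.8470, -1.8840 + -10.6252) = (4.1662, -12.5092)
link 2: phi[2] = -55 + -20 + 65 = -10 deg
  cos(-10 deg) = 0.9848, sin(-10 deg) = -0.1736
  joint[3] = (4.1662, -12.5092) + 8.4 * (0.9848, -0.1736) = (4.1662 + 8.2724, -12.5092 + -1.4586) = (12.4386, -13.9679)
link 3: phi[3] = -55 + -20 + 65 + -50 = -60 deg
  cos(-60 deg) = 0.5000, sin(-60 deg) = -0.8660
  joint[4] = (12.4386, -13.9679) + 3.7 * (0.5000, -0.8660) = (12.4386 + 1.8500, -13.9679 + -3.2043) = (14.2886, -17.1722)
End effector: (14.2886, -17.1722)

Answer: 14.2886 -17.1722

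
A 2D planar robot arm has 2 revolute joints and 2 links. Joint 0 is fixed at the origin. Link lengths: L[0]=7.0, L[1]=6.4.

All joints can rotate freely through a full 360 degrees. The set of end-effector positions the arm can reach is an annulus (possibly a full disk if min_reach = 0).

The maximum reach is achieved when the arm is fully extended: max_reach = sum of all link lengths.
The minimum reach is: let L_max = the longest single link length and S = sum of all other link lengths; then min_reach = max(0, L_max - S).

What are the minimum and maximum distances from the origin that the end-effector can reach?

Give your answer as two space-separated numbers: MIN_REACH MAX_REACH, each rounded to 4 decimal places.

Answer: 0.6000 13.4000

Derivation:
Link lengths: [7.0, 6.4]
max_reach = 7 + 6.4 = 13.4
L_max = max([7.0, 6.4]) = 7
S (sum of others) = 13.4 - 7 = 6.4
min_reach = max(0, 7 - 6.4) = max(0, 0.6) = 0.6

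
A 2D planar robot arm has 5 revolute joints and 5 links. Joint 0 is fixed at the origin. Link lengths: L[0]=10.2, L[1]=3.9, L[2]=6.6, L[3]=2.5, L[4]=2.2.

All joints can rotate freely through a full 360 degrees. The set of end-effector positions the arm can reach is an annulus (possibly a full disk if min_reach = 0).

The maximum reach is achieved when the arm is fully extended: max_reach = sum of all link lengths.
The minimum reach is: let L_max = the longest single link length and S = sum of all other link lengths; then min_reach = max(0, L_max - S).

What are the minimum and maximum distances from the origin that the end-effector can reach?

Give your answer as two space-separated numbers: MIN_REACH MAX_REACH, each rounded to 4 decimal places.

Answer: 0.0000 25.4000

Derivation:
Link lengths: [10.2, 3.9, 6.6, 2.5, 2.2]
max_reach = 10.2 + 3.9 + 6.6 + 2.5 + 2.2 = 25.4
L_max = max([10.2, 3.9, 6.6, 2.5, 2.2]) = 10.2
S (sum of others) = 25.4 - 10.2 = 15.2
min_reach = max(0, 10.2 - 15.2) = max(0, -5) = 0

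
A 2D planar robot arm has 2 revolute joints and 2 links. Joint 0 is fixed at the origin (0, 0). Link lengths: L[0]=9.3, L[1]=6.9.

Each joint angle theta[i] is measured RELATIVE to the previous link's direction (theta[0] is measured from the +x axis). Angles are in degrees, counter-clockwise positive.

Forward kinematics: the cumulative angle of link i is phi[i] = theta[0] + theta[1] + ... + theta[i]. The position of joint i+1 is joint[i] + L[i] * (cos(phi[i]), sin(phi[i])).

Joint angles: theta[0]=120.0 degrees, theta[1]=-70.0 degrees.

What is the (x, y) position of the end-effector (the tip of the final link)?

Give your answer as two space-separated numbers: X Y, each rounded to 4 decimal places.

Answer: -0.2148 13.3397

Derivation:
joint[0] = (0.0000, 0.0000)  (base)
link 0: phi[0] = 120 = 120 deg
  cos(120 deg) = -0.5000, sin(120 deg) = 0.8660
  joint[1] = (0.0000, 0.0000) + 9.3 * (-0.5000, 0.8660) = (0.0000 + -4.6500, 0.0000 + 8.0540) = (-4.6500, 8.0540)
link 1: phi[1] = 120 + -70 = 50 deg
  cos(50 deg) = 0.6428, sin(50 deg) = 0.7660
  joint[2] = (-4.6500, 8.0540) + 6.9 * (0.6428, 0.7660) = (-4.6500 + 4.4352, 8.0540 + 5.2857) = (-0.2148, 13.3397)
End effector: (-0.2148, 13.3397)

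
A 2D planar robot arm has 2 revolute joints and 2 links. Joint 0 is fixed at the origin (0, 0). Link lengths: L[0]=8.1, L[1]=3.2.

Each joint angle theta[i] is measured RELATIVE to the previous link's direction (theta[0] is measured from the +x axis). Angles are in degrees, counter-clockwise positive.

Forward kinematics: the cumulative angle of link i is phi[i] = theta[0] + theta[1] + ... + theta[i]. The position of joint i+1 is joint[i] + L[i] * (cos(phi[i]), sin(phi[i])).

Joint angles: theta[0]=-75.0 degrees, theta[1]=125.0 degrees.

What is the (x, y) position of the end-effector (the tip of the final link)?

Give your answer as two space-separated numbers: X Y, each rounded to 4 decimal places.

joint[0] = (0.0000, 0.0000)  (base)
link 0: phi[0] = -75 = -75 deg
  cos(-75 deg) = 0.2588, sin(-75 deg) = -0.9659
  joint[1] = (0.0000, 0.0000) + 8.1 * (0.2588, -0.9659) = (0.0000 + 2.0964, 0.0000 + -7.8240) = (2.0964, -7.8240)
link 1: phi[1] = -75 + 125 = 50 deg
  cos(50 deg) = 0.6428, sin(50 deg) = 0.7660
  joint[2] = (2.0964, -7.8240) + 3.2 * (0.6428, 0.7660) = (2.0964 + 2.0569, -7.8240 + 2.4513) = (4.1534, -5.3727)
End effector: (4.1534, -5.3727)

Answer: 4.1534 -5.3727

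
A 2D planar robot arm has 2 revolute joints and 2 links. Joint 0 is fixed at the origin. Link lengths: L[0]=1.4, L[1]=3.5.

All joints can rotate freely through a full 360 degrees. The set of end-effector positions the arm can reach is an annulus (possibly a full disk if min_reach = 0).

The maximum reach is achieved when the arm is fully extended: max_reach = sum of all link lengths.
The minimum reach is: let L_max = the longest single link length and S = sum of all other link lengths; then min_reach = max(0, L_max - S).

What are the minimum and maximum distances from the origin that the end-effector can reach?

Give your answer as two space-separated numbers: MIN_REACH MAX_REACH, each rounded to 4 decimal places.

Link lengths: [1.4, 3.5]
max_reach = 1.4 + 3.5 = 4.9
L_max = max([1.4, 3.5]) = 3.5
S (sum of others) = 4.9 - 3.5 = 1.4
min_reach = max(0, 3.5 - 1.4) = max(0, 2.1) = 2.1

Answer: 2.1000 4.9000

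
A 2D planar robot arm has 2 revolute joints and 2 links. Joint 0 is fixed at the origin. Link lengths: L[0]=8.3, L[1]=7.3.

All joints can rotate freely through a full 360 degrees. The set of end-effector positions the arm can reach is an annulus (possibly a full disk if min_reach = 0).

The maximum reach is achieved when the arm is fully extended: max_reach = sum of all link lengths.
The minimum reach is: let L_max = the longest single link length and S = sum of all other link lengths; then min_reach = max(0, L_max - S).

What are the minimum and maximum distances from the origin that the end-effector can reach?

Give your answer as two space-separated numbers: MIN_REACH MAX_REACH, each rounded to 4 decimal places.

Link lengths: [8.3, 7.3]
max_reach = 8.3 + 7.3 = 15.6
L_max = max([8.3, 7.3]) = 8.3
S (sum of others) = 15.6 - 8.3 = 7.3
min_reach = max(0, 8.3 - 7.3) = max(0, 1) = 1

Answer: 1.0000 15.6000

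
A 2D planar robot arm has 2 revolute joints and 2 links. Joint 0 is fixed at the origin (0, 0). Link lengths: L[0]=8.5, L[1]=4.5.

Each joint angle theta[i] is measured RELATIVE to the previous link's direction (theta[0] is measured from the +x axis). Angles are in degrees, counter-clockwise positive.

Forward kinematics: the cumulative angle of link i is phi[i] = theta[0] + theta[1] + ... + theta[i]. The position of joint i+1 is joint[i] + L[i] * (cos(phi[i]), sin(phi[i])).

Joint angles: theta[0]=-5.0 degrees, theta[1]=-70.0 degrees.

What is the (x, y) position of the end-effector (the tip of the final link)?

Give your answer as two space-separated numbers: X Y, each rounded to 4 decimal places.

Answer: 9.6323 -5.0875

Derivation:
joint[0] = (0.0000, 0.0000)  (base)
link 0: phi[0] = -5 = -5 deg
  cos(-5 deg) = 0.9962, sin(-5 deg) = -0.0872
  joint[1] = (0.0000, 0.0000) + 8.5 * (0.9962, -0.0872) = (0.0000 + 8.4677, 0.0000 + -0.7408) = (8.4677, -0.7408)
link 1: phi[1] = -5 + -70 = -75 deg
  cos(-75 deg) = 0.2588, sin(-75 deg) = -0.9659
  joint[2] = (8.4677, -0.7408) + 4.5 * (0.2588, -0.9659) = (8.4677 + 1.1647, -0.7408 + -4.3467) = (9.6323, -5.0875)
End effector: (9.6323, -5.0875)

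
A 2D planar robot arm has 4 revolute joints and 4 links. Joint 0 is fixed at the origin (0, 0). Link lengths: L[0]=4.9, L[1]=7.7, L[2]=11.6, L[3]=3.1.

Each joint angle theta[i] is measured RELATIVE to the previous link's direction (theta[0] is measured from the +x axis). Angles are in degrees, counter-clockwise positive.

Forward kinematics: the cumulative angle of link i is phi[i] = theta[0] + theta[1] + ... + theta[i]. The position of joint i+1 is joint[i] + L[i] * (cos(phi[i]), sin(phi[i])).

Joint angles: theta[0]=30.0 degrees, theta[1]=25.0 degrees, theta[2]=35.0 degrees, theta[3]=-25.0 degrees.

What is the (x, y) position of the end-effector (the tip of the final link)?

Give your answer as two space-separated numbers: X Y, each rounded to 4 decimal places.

Answer: 9.9702 23.1670

Derivation:
joint[0] = (0.0000, 0.0000)  (base)
link 0: phi[0] = 30 = 30 deg
  cos(30 deg) = 0.8660, sin(30 deg) = 0.5000
  joint[1] = (0.0000, 0.0000) + 4.9 * (0.8660, 0.5000) = (0.0000 + 4.2435, 0.0000 + 2.4500) = (4.2435, 2.4500)
link 1: phi[1] = 30 + 25 = 55 deg
  cos(55 deg) = 0.5736, sin(55 deg) = 0.8192
  joint[2] = (4.2435, 2.4500) + 7.7 * (0.5736, 0.8192) = (4.2435 + 4.4165, 2.4500 + 6.3075) = (8.6601, 8.7575)
link 2: phi[2] = 30 + 25 + 35 = 90 deg
  cos(90 deg) = 0.0000, sin(90 deg) = 1.0000
  joint[3] = (8.6601, 8.7575) + 11.6 * (0.0000, 1.0000) = (8.6601 + 0.0000, 8.7575 + 11.6000) = (8.6601, 20.3575)
link 3: phi[3] = 30 + 25 + 35 + -25 = 65 deg
  cos(65 deg) = 0.4226, sin(65 deg) = 0.9063
  joint[4] = (8.6601, 20.3575) + 3.1 * (0.4226, 0.9063) = (8.6601 + 1.3101, 20.3575 + 2.8096) = (9.9702, 23.1670)
End effector: (9.9702, 23.1670)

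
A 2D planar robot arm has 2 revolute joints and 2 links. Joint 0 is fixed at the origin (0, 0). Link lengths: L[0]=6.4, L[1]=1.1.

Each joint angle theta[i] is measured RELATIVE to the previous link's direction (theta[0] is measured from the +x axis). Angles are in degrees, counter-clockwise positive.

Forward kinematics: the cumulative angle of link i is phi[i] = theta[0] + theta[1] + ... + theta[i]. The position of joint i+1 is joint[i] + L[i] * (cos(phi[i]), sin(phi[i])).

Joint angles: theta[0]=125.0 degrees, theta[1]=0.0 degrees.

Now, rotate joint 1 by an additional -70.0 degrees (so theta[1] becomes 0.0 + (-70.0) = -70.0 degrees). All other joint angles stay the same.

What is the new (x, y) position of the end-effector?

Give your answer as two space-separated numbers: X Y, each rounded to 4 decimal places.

Answer: -3.0400 6.1436

Derivation:
joint[0] = (0.0000, 0.0000)  (base)
link 0: phi[0] = 125 = 125 deg
  cos(125 deg) = -0.5736, sin(125 deg) = 0.8192
  joint[1] = (0.0000, 0.0000) + 6.4 * (-0.5736, 0.8192) = (0.0000 + -3.6709, 0.0000 + 5.2426) = (-3.6709, 5.2426)
link 1: phi[1] = 125 + -70 = 55 deg
  cos(55 deg) = 0.5736, sin(55 deg) = 0.8192
  joint[2] = (-3.6709, 5.2426) + 1.1 * (0.5736, 0.8192) = (-3.6709 + 0.6309, 5.2426 + 0.9011) = (-3.0400, 6.1436)
End effector: (-3.0400, 6.1436)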